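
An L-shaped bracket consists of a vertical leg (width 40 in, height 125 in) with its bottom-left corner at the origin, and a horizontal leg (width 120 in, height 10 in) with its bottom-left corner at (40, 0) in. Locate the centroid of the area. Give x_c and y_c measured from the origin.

vertical leg: A = 40 × 125 = 5000.00, centroid at (20.00, 62.50).
horizontal leg: A = 120 × 10 = 1200.00, centroid at (100.00, 5.00).
ΣA = 6200.00 in²
ΣAx_c = (5000.00)(20.00) + (1200.00)(100.00) = 220000.00 in³
ΣAy_c = (5000.00)(62.50) + (1200.00)(5.00) = 318500.00 in³
x_c = 220000.00 / 6200.00 = 35.48 in
y_c = 318500.00 / 6200.00 = 51.37 in

x_c = 35.48 in, y_c = 51.37 in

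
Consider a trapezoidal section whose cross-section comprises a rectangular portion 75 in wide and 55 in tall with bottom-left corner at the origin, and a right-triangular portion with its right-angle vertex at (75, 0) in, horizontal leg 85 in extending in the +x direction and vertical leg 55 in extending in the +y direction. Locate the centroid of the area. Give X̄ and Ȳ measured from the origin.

X̄ = 61.31 in, Ȳ = 24.18 in

rectangular portion: A = 75 × 55 = 4125.00, centroid at (37.50, 27.50).
triangular portion: A = ½·85·55 = 2337.50, centroid at (103.33, 18.33).
ΣA = 6462.50 in², ΣAX̄ = 396229.17 in³, ΣAȲ = 156291.67 in³.
X̄ = 396229.17/6462.50 = 61.31 in; Ȳ = 156291.67/6462.50 = 24.18 in.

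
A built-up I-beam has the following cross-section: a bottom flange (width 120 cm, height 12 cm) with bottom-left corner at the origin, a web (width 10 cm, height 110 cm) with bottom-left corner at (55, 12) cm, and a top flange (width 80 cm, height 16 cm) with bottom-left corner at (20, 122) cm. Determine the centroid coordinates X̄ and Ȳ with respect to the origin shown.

X̄ = 60.00 cm, Ȳ = 65.12 cm

bottom flange: A = 120 × 12 = 1440.00, centroid at (60.00, 6.00).
web: A = 10 × 110 = 1100.00, centroid at (60.00, 67.00).
top flange: A = 80 × 16 = 1280.00, centroid at (60.00, 130.00).
ΣA = 3820.00 cm²
ΣAX̄ = (1440.00)(60.00) + (1100.00)(60.00) + (1280.00)(60.00) = 229200.00 cm³
ΣAȲ = (1440.00)(6.00) + (1100.00)(67.00) + (1280.00)(130.00) = 248740.00 cm³
X̄ = 229200.00 / 3820.00 = 60.00 cm
Ȳ = 248740.00 / 3820.00 = 65.12 cm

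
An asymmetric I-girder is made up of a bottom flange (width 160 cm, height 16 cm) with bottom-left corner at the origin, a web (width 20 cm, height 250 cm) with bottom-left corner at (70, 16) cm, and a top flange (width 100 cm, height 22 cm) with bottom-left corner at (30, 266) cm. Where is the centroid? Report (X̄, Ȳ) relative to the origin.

X̄ = 80.00 cm, Ȳ = 136.77 cm

bottom flange: A = 160 × 16 = 2560.00, centroid at (80.00, 8.00).
web: A = 20 × 250 = 5000.00, centroid at (80.00, 141.00).
top flange: A = 100 × 22 = 2200.00, centroid at (80.00, 277.00).
ΣA = 9760.00 cm²
ΣAX̄ = (2560.00)(80.00) + (5000.00)(80.00) + (2200.00)(80.00) = 780800.00 cm³
ΣAȲ = (2560.00)(8.00) + (5000.00)(141.00) + (2200.00)(277.00) = 1334880.00 cm³
X̄ = 780800.00 / 9760.00 = 80.00 cm
Ȳ = 1334880.00 / 9760.00 = 136.77 cm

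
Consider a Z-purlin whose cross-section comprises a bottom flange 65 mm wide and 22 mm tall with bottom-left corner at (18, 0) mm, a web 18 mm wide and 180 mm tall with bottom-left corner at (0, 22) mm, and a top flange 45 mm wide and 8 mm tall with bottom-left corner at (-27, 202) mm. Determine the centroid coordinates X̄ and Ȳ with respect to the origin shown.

X̄ = 19.83 mm, Ȳ = 90.01 mm

Part | A | x̄ᵢ | ȳᵢ | A·x̄ᵢ | A·ȳᵢ
bottom flange | 1430.00 | 50.50 | 11.00 | 72215.00 | 15730.00
web | 3240.00 | 9.00 | 112.00 | 29160.00 | 362880.00
top flange | 360.00 | -4.50 | 206.00 | -1620.00 | 74160.00
Σ | 5030.00 |  |  | 99755.00 | 452770.00
X̄ = 99755.00 / 5030.00 = 19.83 mm
Ȳ = 452770.00 / 5030.00 = 90.01 mm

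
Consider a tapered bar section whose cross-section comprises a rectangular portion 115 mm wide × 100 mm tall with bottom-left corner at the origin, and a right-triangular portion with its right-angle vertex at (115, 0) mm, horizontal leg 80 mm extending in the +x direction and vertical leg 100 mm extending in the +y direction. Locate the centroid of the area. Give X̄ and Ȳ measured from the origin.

X̄ = 79.22 mm, Ȳ = 45.70 mm

rectangular portion: A = 115 × 100 = 11500.00, centroid at (57.50, 50.00).
triangular portion: A = ½·80·100 = 4000.00, centroid at (141.67, 33.33).
ΣA = 15500.00 mm², ΣAX̄ = 1227916.67 mm³, ΣAȲ = 708333.33 mm³.
X̄ = 1227916.67/15500.00 = 79.22 mm; Ȳ = 708333.33/15500.00 = 45.70 mm.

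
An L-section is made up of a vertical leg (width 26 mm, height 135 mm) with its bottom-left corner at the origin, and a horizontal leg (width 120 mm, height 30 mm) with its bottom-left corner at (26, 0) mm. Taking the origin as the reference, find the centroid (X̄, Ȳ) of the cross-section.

X̄ = 49.96 mm, Ȳ = 40.92 mm

vertical leg: A = 26 × 135 = 3510.00, centroid at (13.00, 67.50).
horizontal leg: A = 120 × 30 = 3600.00, centroid at (86.00, 15.00).
ΣA = 7110.00 mm², ΣAX̄ = 355230.00 mm³, ΣAȲ = 290925.00 mm³.
X̄ = 355230.00/7110.00 = 49.96 mm; Ȳ = 290925.00/7110.00 = 40.92 mm.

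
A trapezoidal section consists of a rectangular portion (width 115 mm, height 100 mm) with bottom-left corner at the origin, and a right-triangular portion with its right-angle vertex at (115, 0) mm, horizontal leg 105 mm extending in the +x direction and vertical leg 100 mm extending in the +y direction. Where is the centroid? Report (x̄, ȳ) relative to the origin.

x̄ = 86.49 mm, ȳ = 44.78 mm

rectangular portion: A = 115 × 100 = 11500.00, centroid at (57.50, 50.00).
triangular portion: A = ½·105·100 = 5250.00, centroid at (150.00, 33.33).
ΣA = 16750.00 mm²
ΣAx̄ = (11500.00)(57.50) + (5250.00)(150.00) = 1448750.00 mm³
ΣAȳ = (11500.00)(50.00) + (5250.00)(33.33) = 750000.00 mm³
x̄ = 1448750.00 / 16750.00 = 86.49 mm
ȳ = 750000.00 / 16750.00 = 44.78 mm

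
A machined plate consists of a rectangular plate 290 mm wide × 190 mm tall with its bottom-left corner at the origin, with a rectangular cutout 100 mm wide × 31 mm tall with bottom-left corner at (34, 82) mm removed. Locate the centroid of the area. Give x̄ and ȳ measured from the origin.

x̄ = 148.64 mm, ȳ = 94.85 mm

plate: A = 290 × 190 = 55100.00, centroid at (145.00, 95.00).
hole: A = −(100 × 31) = -3100.00, centroid at (84.00, 97.50).
ΣA = 52000.00 mm²
ΣAx̄ = (55100.00)(145.00) + (-3100.00)(84.00) = 7729100.00 mm³
ΣAȳ = (55100.00)(95.00) + (-3100.00)(97.50) = 4932250.00 mm³
x̄ = 7729100.00 / 52000.00 = 148.64 mm
ȳ = 4932250.00 / 52000.00 = 94.85 mm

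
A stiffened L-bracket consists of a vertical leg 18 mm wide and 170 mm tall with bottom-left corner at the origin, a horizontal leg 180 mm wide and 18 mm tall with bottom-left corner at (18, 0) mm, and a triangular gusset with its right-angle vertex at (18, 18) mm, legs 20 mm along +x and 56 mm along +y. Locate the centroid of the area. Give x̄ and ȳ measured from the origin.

x̄ = 57.04 mm, ȳ = 45.16 mm

vertical leg: A = 18 × 170 = 3060.00, centroid at (9.00, 85.00).
horizontal leg: A = 180 × 18 = 3240.00, centroid at (108.00, 9.00).
gusset: A = ½·20·56 = 560.00, centroid at (24.67, 36.67).
ΣA = 6860.00 mm², ΣAx̄ = 391273.33 mm³, ΣAȳ = 309793.33 mm³.
x̄ = 391273.33/6860.00 = 57.04 mm; ȳ = 309793.33/6860.00 = 45.16 mm.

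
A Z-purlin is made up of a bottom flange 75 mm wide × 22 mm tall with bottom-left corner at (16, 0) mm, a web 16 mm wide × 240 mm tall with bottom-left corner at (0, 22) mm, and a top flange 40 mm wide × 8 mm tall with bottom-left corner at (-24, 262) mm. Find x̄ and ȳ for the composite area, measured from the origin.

x̄ = 20.26 mm, ȳ = 111.63 mm

Part | A | x̄ᵢ | ȳᵢ | A·x̄ᵢ | A·ȳᵢ
bottom flange | 1650.00 | 53.50 | 11.00 | 88275.00 | 18150.00
web | 3840.00 | 8.00 | 142.00 | 30720.00 | 545280.00
top flange | 320.00 | -4.00 | 266.00 | -1280.00 | 85120.00
Σ | 5810.00 |  |  | 117715.00 | 648550.00
x̄ = 117715.00 / 5810.00 = 20.26 mm
ȳ = 648550.00 / 5810.00 = 111.63 mm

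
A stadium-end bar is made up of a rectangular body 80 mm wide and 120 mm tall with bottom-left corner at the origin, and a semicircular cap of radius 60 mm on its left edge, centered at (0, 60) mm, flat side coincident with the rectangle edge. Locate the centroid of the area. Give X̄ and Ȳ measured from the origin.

rectangular body: A = 80 × 120 = 9600.00, centroid at (40.00, 60.00).
semicircular end: A = ½π·60² = 5654.87, centroid at (-25.46, 60.00).
ΣA = 15254.87 mm²
ΣAX̄ = (9600.00)(40.00) + (5654.87)(-25.46) = 240000.00 mm³
ΣAȲ = (9600.00)(60.00) + (5654.87)(60.00) = 915292.01 mm³
X̄ = 240000.00 / 15254.87 = 15.73 mm
Ȳ = 915292.01 / 15254.87 = 60.00 mm

X̄ = 15.73 mm, Ȳ = 60.00 mm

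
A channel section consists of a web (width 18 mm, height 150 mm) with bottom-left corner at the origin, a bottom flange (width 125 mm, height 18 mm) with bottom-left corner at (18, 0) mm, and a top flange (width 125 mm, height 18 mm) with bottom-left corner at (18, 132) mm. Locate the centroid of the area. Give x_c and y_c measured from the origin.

web: A = 18 × 150 = 2700.00, centroid at (9.00, 75.00).
bottom flange: A = 125 × 18 = 2250.00, centroid at (80.50, 9.00).
top flange: A = 125 × 18 = 2250.00, centroid at (80.50, 141.00).
ΣA = 7200.00 mm², ΣAx_c = 386550.00 mm³, ΣAy_c = 540000.00 mm³.
x_c = 386550.00/7200.00 = 53.69 mm; y_c = 540000.00/7200.00 = 75.00 mm.

x_c = 53.69 mm, y_c = 75.00 mm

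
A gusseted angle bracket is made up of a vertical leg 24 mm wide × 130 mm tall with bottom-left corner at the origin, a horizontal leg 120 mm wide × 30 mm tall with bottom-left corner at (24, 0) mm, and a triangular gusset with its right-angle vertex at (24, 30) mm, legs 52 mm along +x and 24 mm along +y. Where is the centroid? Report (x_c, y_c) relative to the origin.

x_c = 49.79 mm, y_c = 38.20 mm

vertical leg: A = 24 × 130 = 3120.00, centroid at (12.00, 65.00).
horizontal leg: A = 120 × 30 = 3600.00, centroid at (84.00, 15.00).
gusset: A = ½·52·24 = 624.00, centroid at (41.33, 38.00).
ΣA = 7344.00 mm²
ΣAx_c = (3120.00)(12.00) + (3600.00)(84.00) + (624.00)(41.33) = 365632.00 mm³
ΣAy_c = (3120.00)(65.00) + (3600.00)(15.00) + (624.00)(38.00) = 280512.00 mm³
x_c = 365632.00 / 7344.00 = 49.79 mm
y_c = 280512.00 / 7344.00 = 38.20 mm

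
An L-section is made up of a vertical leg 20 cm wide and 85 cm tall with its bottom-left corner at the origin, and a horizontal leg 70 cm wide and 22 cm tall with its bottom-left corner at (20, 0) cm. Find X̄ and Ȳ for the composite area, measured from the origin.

Part | A | x̄ᵢ | ȳᵢ | A·x̄ᵢ | A·ȳᵢ
vertical leg | 1700.00 | 10.00 | 42.50 | 17000.00 | 72250.00
horizontal leg | 1540.00 | 55.00 | 11.00 | 84700.00 | 16940.00
Σ | 3240.00 |  |  | 101700.00 | 89190.00
X̄ = 101700.00 / 3240.00 = 31.39 cm
Ȳ = 89190.00 / 3240.00 = 27.53 cm

X̄ = 31.39 cm, Ȳ = 27.53 cm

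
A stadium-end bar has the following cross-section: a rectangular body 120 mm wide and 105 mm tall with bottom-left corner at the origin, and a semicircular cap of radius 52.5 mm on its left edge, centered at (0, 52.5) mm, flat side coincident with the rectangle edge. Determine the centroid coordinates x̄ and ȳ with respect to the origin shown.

rectangular body: A = 120 × 105 = 12600.00, centroid at (60.00, 52.50).
semicircular end: A = ½π·52.5² = 4329.51, centroid at (-22.28, 52.50).
ΣA = 16929.51 mm²
ΣAx̄ = (12600.00)(60.00) + (4329.51)(-22.28) = 659531.25 mm³
ΣAȳ = (12600.00)(52.50) + (4329.51)(52.50) = 888799.14 mm³
x̄ = 659531.25 / 16929.51 = 38.96 mm
ȳ = 888799.14 / 16929.51 = 52.50 mm

x̄ = 38.96 mm, ȳ = 52.50 mm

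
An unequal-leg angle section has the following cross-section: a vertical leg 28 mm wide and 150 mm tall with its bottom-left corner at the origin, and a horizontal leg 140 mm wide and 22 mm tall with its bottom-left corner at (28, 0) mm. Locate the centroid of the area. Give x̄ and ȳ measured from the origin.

x̄ = 49.54 mm, ȳ = 47.92 mm

vertical leg: A = 28 × 150 = 4200.00, centroid at (14.00, 75.00).
horizontal leg: A = 140 × 22 = 3080.00, centroid at (98.00, 11.00).
ΣA = 7280.00 mm², ΣAx̄ = 360640.00 mm³, ΣAȳ = 348880.00 mm³.
x̄ = 360640.00/7280.00 = 49.54 mm; ȳ = 348880.00/7280.00 = 47.92 mm.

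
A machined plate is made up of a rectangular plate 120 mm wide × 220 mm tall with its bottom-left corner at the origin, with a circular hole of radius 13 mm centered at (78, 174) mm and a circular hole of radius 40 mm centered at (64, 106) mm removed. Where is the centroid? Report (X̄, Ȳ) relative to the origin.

plate: A = 120 × 220 = 26400.00, centroid at (60.00, 110.00).
hole 1: A = −π·13² = -530.93, centroid at (78.00, 174.00).
hole 2: A = −π·40² = -5026.55, centroid at (64.00, 106.00).
ΣA = 20842.52 mm²
ΣAX̄ = (26400.00)(60.00) + (-530.93)(78.00) + (-5026.55)(64.00) = 1220888.44 mm³
ΣAȲ = (26400.00)(110.00) + (-530.93)(174.00) + (-5026.55)(106.00) = 2278804.21 mm³
X̄ = 1220888.44 / 20842.52 = 58.58 mm
Ȳ = 2278804.21 / 20842.52 = 109.33 mm

X̄ = 58.58 mm, Ȳ = 109.33 mm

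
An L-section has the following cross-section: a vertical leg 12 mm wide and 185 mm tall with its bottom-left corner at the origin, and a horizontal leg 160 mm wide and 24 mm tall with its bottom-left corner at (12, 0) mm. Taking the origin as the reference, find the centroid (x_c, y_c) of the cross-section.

x_c = 60.50 mm, y_c = 41.49 mm

vertical leg: A = 12 × 185 = 2220.00, centroid at (6.00, 92.50).
horizontal leg: A = 160 × 24 = 3840.00, centroid at (92.00, 12.00).
ΣA = 6060.00 mm², ΣAx_c = 366600.00 mm³, ΣAy_c = 251430.00 mm³.
x_c = 366600.00/6060.00 = 60.50 mm; y_c = 251430.00/6060.00 = 41.49 mm.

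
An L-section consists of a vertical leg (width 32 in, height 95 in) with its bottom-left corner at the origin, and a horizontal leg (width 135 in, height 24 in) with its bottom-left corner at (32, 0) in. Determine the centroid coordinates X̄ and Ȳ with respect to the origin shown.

X̄ = 59.08 in, Ȳ = 29.18 in

vertical leg: A = 32 × 95 = 3040.00, centroid at (16.00, 47.50).
horizontal leg: A = 135 × 24 = 3240.00, centroid at (99.50, 12.00).
ΣA = 6280.00 in², ΣAX̄ = 371020.00 in³, ΣAȲ = 183280.00 in³.
X̄ = 371020.00/6280.00 = 59.08 in; Ȳ = 183280.00/6280.00 = 29.18 in.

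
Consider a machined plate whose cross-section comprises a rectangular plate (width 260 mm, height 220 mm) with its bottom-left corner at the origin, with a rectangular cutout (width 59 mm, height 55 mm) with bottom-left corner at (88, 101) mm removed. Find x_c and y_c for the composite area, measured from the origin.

Part | A | x̄ᵢ | ȳᵢ | A·x̄ᵢ | A·ȳᵢ
plate | 57200.00 | 130.00 | 110.00 | 7436000.00 | 6292000.00
hole | -3245.00 | 117.50 | 128.50 | -381287.50 | -416982.50
Σ | 53955.00 |  |  | 7054712.50 | 5875017.50
x_c = 7054712.50 / 53955.00 = 130.75 mm
y_c = 5875017.50 / 53955.00 = 108.89 mm

x_c = 130.75 mm, y_c = 108.89 mm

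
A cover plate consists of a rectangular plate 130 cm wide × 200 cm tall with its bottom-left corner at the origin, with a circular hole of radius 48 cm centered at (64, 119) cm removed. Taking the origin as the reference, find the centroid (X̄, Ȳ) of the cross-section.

plate: A = 130 × 200 = 26000.00, centroid at (65.00, 100.00).
hole: A = −π·48² = -7238.23, centroid at (64.00, 119.00).
ΣA = 18761.77 cm², ΣAX̄ = 1226753.31 cm³, ΣAȲ = 1738650.69 cm³.
X̄ = 1226753.31/18761.77 = 65.39 cm; Ȳ = 1738650.69/18761.77 = 92.67 cm.

X̄ = 65.39 cm, Ȳ = 92.67 cm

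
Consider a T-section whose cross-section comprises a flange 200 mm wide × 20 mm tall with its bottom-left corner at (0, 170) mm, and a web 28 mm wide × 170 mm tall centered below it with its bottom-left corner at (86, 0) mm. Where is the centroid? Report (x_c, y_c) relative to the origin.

x_c = 100.00 mm, y_c = 128.38 mm

web: A = 28 × 170 = 4760.00, centroid at (100.00, 85.00).
flange: A = 200 × 20 = 4000.00, centroid at (100.00, 180.00).
ΣA = 8760.00 mm²
ΣAx_c = (4760.00)(100.00) + (4000.00)(100.00) = 876000.00 mm³
ΣAy_c = (4760.00)(85.00) + (4000.00)(180.00) = 1124600.00 mm³
x_c = 876000.00 / 8760.00 = 100.00 mm
y_c = 1124600.00 / 8760.00 = 128.38 mm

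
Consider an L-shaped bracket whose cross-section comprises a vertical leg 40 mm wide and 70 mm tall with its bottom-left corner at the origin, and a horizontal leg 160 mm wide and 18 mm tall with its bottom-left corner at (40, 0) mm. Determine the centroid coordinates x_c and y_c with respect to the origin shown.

vertical leg: A = 40 × 70 = 2800.00, centroid at (20.00, 35.00).
horizontal leg: A = 160 × 18 = 2880.00, centroid at (120.00, 9.00).
ΣA = 5680.00 mm², ΣAx_c = 401600.00 mm³, ΣAy_c = 123920.00 mm³.
x_c = 401600.00/5680.00 = 70.70 mm; y_c = 123920.00/5680.00 = 21.82 mm.

x_c = 70.70 mm, y_c = 21.82 mm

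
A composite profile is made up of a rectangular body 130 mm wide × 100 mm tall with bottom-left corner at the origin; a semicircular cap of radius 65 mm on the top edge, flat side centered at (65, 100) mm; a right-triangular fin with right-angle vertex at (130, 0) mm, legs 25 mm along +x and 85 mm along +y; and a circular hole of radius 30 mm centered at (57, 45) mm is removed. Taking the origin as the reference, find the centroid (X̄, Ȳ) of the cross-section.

X̄ = 70.63 mm, Ȳ = 78.31 mm

rectangular body: A = 130 × 100 = 13000.00, centroid at (65.00, 50.00).
semicircular top: A = ½π·65² = 6636.61, centroid at (65.00, 127.59).
triangular fin: A = ½·25·85 = 1062.50, centroid at (138.33, 28.33).
hole: A = −π·30² = -2827.43, centroid at (57.00, 45.00).
ΣA = 17871.68 mm²
ΣAX̄ = (13000.00)(65.00) + (6636.61)(65.00) + (1062.50)(138.33) + (-2827.43)(57.00) = 1262195.40 mm³
ΣAȲ = (13000.00)(50.00) + (6636.61)(127.59) + (1062.50)(28.33) + (-2827.43)(45.00) = 1399614.45 mm³
X̄ = 1262195.40 / 17871.68 = 70.63 mm
Ȳ = 1399614.45 / 17871.68 = 78.31 mm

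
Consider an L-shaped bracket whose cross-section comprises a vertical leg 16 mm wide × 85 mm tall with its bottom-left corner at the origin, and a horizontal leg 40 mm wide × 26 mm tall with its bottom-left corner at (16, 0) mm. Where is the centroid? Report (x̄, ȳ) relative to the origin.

x̄ = 20.13 mm, ȳ = 29.72 mm

vertical leg: A = 16 × 85 = 1360.00, centroid at (8.00, 42.50).
horizontal leg: A = 40 × 26 = 1040.00, centroid at (36.00, 13.00).
ΣA = 2400.00 mm²
ΣAx̄ = (1360.00)(8.00) + (1040.00)(36.00) = 48320.00 mm³
ΣAȳ = (1360.00)(42.50) + (1040.00)(13.00) = 71320.00 mm³
x̄ = 48320.00 / 2400.00 = 20.13 mm
ȳ = 71320.00 / 2400.00 = 29.72 mm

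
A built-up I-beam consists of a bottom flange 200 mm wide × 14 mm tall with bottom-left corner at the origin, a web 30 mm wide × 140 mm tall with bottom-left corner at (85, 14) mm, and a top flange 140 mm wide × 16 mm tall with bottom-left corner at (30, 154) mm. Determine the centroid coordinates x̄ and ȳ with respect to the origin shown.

x̄ = 100.00 mm, ȳ = 79.58 mm

bottom flange: A = 200 × 14 = 2800.00, centroid at (100.00, 7.00).
web: A = 30 × 140 = 4200.00, centroid at (100.00, 84.00).
top flange: A = 140 × 16 = 2240.00, centroid at (100.00, 162.00).
ΣA = 9240.00 mm², ΣAx̄ = 924000.00 mm³, ΣAȳ = 735280.00 mm³.
x̄ = 924000.00/9240.00 = 100.00 mm; ȳ = 735280.00/9240.00 = 79.58 mm.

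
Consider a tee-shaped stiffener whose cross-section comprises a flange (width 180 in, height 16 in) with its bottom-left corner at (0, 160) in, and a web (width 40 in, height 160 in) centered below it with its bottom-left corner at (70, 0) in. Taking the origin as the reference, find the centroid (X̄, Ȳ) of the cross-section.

web: A = 40 × 160 = 6400.00, centroid at (90.00, 80.00).
flange: A = 180 × 16 = 2880.00, centroid at (90.00, 168.00).
ΣA = 9280.00 in², ΣAX̄ = 835200.00 in³, ΣAȲ = 995840.00 in³.
X̄ = 835200.00/9280.00 = 90.00 in; Ȳ = 995840.00/9280.00 = 107.31 in.

X̄ = 90.00 in, Ȳ = 107.31 in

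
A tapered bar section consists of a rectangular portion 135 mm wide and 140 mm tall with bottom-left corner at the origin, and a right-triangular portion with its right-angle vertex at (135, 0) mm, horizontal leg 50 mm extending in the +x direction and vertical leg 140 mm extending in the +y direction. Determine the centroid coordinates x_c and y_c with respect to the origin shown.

rectangular portion: A = 135 × 140 = 18900.00, centroid at (67.50, 70.00).
triangular portion: A = ½·50·140 = 3500.00, centroid at (151.67, 46.67).
ΣA = 22400.00 mm², ΣAx_c = 1806583.33 mm³, ΣAy_c = 1486333.33 mm³.
x_c = 1806583.33/22400.00 = 80.65 mm; y_c = 1486333.33/22400.00 = 66.35 mm.

x_c = 80.65 mm, y_c = 66.35 mm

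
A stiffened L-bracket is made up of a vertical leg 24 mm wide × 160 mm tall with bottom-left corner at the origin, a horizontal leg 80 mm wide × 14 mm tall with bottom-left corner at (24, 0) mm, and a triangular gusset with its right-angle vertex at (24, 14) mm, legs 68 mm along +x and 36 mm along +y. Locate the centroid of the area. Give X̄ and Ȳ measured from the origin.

X̄ = 28.28 mm, Ȳ = 56.09 mm

Part | A | x̄ᵢ | ȳᵢ | A·x̄ᵢ | A·ȳᵢ
vertical leg | 3840.00 | 12.00 | 80.00 | 46080.00 | 307200.00
horizontal leg | 1120.00 | 64.00 | 7.00 | 71680.00 | 7840.00
gusset | 1224.00 | 46.67 | 26.00 | 57120.00 | 31824.00
Σ | 6184.00 |  |  | 174880.00 | 346864.00
X̄ = 174880.00 / 6184.00 = 28.28 mm
Ȳ = 346864.00 / 6184.00 = 56.09 mm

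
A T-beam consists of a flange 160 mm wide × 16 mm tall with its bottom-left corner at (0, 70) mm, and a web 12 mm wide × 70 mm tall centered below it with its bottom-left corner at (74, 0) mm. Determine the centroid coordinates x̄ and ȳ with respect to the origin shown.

x̄ = 80.00 mm, ȳ = 67.38 mm

Part | A | x̄ᵢ | ȳᵢ | A·x̄ᵢ | A·ȳᵢ
web | 840.00 | 80.00 | 35.00 | 67200.00 | 29400.00
flange | 2560.00 | 80.00 | 78.00 | 204800.00 | 199680.00
Σ | 3400.00 |  |  | 272000.00 | 229080.00
x̄ = 272000.00 / 3400.00 = 80.00 mm
ȳ = 229080.00 / 3400.00 = 67.38 mm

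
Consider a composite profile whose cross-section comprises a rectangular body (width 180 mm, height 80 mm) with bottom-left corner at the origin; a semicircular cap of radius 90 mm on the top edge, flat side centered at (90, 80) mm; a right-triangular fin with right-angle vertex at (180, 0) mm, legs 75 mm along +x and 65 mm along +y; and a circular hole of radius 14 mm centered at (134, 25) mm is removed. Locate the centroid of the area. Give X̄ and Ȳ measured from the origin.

X̄ = 98.75 mm, Ȳ = 73.15 mm

Part | A | x̄ᵢ | ȳᵢ | A·x̄ᵢ | A·ȳᵢ
rectangular body | 14400.00 | 90.00 | 40.00 | 1296000.00 | 576000.00
semicircular top | 12723.45 | 90.00 | 118.20 | 1145110.52 | 1503876.02
triangular fin | 2437.50 | 205.00 | 21.67 | 499687.50 | 52812.50
hole | -615.75 | 134.00 | 25.00 | -82510.79 | -15393.80
Σ | 28945.20 |  |  | 2858287.23 | 2117294.72
X̄ = 2858287.23 / 28945.20 = 98.75 mm
Ȳ = 2117294.72 / 28945.20 = 73.15 mm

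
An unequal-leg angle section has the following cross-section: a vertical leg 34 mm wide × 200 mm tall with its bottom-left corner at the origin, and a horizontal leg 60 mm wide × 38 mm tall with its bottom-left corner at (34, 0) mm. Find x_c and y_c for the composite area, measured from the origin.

Part | A | x̄ᵢ | ȳᵢ | A·x̄ᵢ | A·ȳᵢ
vertical leg | 6800.00 | 17.00 | 100.00 | 115600.00 | 680000.00
horizontal leg | 2280.00 | 64.00 | 19.00 | 145920.00 | 43320.00
Σ | 9080.00 |  |  | 261520.00 | 723320.00
x_c = 261520.00 / 9080.00 = 28.80 mm
y_c = 723320.00 / 9080.00 = 79.66 mm

x_c = 28.80 mm, y_c = 79.66 mm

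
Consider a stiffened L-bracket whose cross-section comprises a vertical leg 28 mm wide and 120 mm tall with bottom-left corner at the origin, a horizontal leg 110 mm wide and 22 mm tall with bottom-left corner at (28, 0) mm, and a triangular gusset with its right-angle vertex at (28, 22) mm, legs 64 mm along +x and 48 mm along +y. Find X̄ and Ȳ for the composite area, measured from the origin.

Part | A | x̄ᵢ | ȳᵢ | A·x̄ᵢ | A·ȳᵢ
vertical leg | 3360.00 | 14.00 | 60.00 | 47040.00 | 201600.00
horizontal leg | 2420.00 | 83.00 | 11.00 | 200860.00 | 26620.00
gusset | 1536.00 | 49.33 | 38.00 | 75776.00 | 58368.00
Σ | 7316.00 |  |  | 323676.00 | 286588.00
X̄ = 323676.00 / 7316.00 = 44.24 mm
Ȳ = 286588.00 / 7316.00 = 39.17 mm

X̄ = 44.24 mm, Ȳ = 39.17 mm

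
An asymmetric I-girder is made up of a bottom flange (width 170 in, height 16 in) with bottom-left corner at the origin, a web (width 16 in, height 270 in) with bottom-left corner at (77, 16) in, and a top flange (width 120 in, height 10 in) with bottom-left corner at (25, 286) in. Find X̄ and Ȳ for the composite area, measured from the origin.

bottom flange: A = 170 × 16 = 2720.00, centroid at (85.00, 8.00).
web: A = 16 × 270 = 4320.00, centroid at (85.00, 151.00).
top flange: A = 120 × 10 = 1200.00, centroid at (85.00, 291.00).
ΣA = 8240.00 in²
ΣAX̄ = (2720.00)(85.00) + (4320.00)(85.00) + (1200.00)(85.00) = 700400.00 in³
ΣAȲ = (2720.00)(8.00) + (4320.00)(151.00) + (1200.00)(291.00) = 1023280.00 in³
X̄ = 700400.00 / 8240.00 = 85.00 in
Ȳ = 1023280.00 / 8240.00 = 124.18 in

X̄ = 85.00 in, Ȳ = 124.18 in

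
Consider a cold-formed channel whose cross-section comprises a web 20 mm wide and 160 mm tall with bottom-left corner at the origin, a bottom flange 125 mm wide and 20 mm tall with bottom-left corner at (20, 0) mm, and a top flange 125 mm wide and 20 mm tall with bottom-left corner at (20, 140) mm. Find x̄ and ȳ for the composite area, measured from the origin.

web: A = 20 × 160 = 3200.00, centroid at (10.00, 80.00).
bottom flange: A = 125 × 20 = 2500.00, centroid at (82.50, 10.00).
top flange: A = 125 × 20 = 2500.00, centroid at (82.50, 150.00).
ΣA = 8200.00 mm², ΣAx̄ = 444500.00 mm³, ΣAȳ = 656000.00 mm³.
x̄ = 444500.00/8200.00 = 54.21 mm; ȳ = 656000.00/8200.00 = 80.00 mm.

x̄ = 54.21 mm, ȳ = 80.00 mm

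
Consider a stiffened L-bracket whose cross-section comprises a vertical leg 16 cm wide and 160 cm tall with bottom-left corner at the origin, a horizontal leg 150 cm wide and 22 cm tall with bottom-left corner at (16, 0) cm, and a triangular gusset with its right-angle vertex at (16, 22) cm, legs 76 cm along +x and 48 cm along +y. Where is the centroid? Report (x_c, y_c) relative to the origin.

vertical leg: A = 16 × 160 = 2560.00, centroid at (8.00, 80.00).
horizontal leg: A = 150 × 22 = 3300.00, centroid at (91.00, 11.00).
gusset: A = ½·76·48 = 1824.00, centroid at (41.33, 38.00).
ΣA = 7684.00 cm²
ΣAx_c = (2560.00)(8.00) + (3300.00)(91.00) + (1824.00)(41.33) = 396172.00 cm³
ΣAy_c = (2560.00)(80.00) + (3300.00)(11.00) + (1824.00)(38.00) = 310412.00 cm³
x_c = 396172.00 / 7684.00 = 51.56 cm
y_c = 310412.00 / 7684.00 = 40.40 cm

x_c = 51.56 cm, y_c = 40.40 cm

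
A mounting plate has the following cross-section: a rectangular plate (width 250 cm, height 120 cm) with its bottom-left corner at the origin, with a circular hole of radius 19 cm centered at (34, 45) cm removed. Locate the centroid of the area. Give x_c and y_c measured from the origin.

x_c = 128.58 cm, y_c = 60.59 cm

plate: A = 250 × 120 = 30000.00, centroid at (125.00, 60.00).
hole: A = −π·19² = -1134.11, centroid at (34.00, 45.00).
ΣA = 28865.89 cm², ΣAx_c = 3711440.09 cm³, ΣAy_c = 1748964.83 cm³.
x_c = 3711440.09/28865.89 = 128.58 cm; y_c = 1748964.83/28865.89 = 60.59 cm.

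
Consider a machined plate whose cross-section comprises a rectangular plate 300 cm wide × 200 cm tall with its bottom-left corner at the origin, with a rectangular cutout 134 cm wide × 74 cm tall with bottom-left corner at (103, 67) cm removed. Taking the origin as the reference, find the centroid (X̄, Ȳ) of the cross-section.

X̄ = 146.04 cm, Ȳ = 99.21 cm

Part | A | x̄ᵢ | ȳᵢ | A·x̄ᵢ | A·ȳᵢ
plate | 60000.00 | 150.00 | 100.00 | 9000000.00 | 6000000.00
hole | -9916.00 | 170.00 | 104.00 | -1685720.00 | -1031264.00
Σ | 50084.00 |  |  | 7314280.00 | 4968736.00
X̄ = 7314280.00 / 50084.00 = 146.04 cm
Ȳ = 4968736.00 / 50084.00 = 99.21 cm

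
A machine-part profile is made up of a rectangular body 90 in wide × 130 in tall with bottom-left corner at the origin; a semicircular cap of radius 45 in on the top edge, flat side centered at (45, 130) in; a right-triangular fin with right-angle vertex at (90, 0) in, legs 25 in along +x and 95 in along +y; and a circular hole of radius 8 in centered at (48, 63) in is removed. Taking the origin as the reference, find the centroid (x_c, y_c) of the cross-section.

Part | A | x̄ᵢ | ȳᵢ | A·x̄ᵢ | A·ȳᵢ
rectangular body | 11700.00 | 45.00 | 65.00 | 526500.00 | 760500.00
semicircular top | 3180.86 | 45.00 | 149.10 | 143138.82 | 474262.13
triangular fin | 1187.50 | 98.33 | 31.67 | 116770.83 | 37604.17
hole | -201.06 | 48.00 | 63.00 | -9650.97 | -12666.90
Σ | 15867.30 |  |  | 776758.68 | 1259699.40
x_c = 776758.68 / 15867.30 = 48.95 in
y_c = 1259699.40 / 15867.30 = 79.39 in

x_c = 48.95 in, y_c = 79.39 in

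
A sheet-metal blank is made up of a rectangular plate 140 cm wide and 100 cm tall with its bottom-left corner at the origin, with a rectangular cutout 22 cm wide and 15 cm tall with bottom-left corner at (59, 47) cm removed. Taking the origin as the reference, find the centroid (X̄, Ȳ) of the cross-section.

X̄ = 70.00 cm, Ȳ = 49.89 cm

plate: A = 140 × 100 = 14000.00, centroid at (70.00, 50.00).
hole: A = −(22 × 15) = -330.00, centroid at (70.00, 54.50).
ΣA = 13670.00 cm², ΣAX̄ = 956900.00 cm³, ΣAȲ = 682015.00 cm³.
X̄ = 956900.00/13670.00 = 70.00 cm; Ȳ = 682015.00/13670.00 = 49.89 cm.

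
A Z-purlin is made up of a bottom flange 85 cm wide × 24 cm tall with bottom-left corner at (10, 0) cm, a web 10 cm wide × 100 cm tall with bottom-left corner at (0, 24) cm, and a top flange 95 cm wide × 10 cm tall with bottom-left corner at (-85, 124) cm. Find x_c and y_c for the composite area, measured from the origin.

x_c = 19.17 cm, y_c = 55.40 cm

Part | A | x̄ᵢ | ȳᵢ | A·x̄ᵢ | A·ȳᵢ
bottom flange | 2040.00 | 52.50 | 12.00 | 107100.00 | 24480.00
web | 1000.00 | 5.00 | 74.00 | 5000.00 | 74000.00
top flange | 950.00 | -37.50 | 129.00 | -35625.00 | 122550.00
Σ | 3990.00 |  |  | 76475.00 | 221030.00
x_c = 76475.00 / 3990.00 = 19.17 cm
y_c = 221030.00 / 3990.00 = 55.40 cm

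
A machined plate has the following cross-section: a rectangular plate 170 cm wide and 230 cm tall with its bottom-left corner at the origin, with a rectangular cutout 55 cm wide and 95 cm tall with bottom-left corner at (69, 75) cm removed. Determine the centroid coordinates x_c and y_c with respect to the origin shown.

x_c = 83.23 cm, y_c = 113.84 cm

plate: A = 170 × 230 = 39100.00, centroid at (85.00, 115.00).
hole: A = −(55 × 95) = -5225.00, centroid at (96.50, 122.50).
ΣA = 33875.00 cm²
ΣAx_c = (39100.00)(85.00) + (-5225.00)(96.50) = 2819287.50 cm³
ΣAy_c = (39100.00)(115.00) + (-5225.00)(122.50) = 3856437.50 cm³
x_c = 2819287.50 / 33875.00 = 83.23 cm
y_c = 3856437.50 / 33875.00 = 113.84 cm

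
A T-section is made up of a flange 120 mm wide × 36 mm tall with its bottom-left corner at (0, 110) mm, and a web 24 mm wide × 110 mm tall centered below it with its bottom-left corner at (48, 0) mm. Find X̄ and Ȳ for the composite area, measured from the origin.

X̄ = 60.00 mm, Ȳ = 100.31 mm

web: A = 24 × 110 = 2640.00, centroid at (60.00, 55.00).
flange: A = 120 × 36 = 4320.00, centroid at (60.00, 128.00).
ΣA = 6960.00 mm², ΣAX̄ = 417600.00 mm³, ΣAȲ = 698160.00 mm³.
X̄ = 417600.00/6960.00 = 60.00 mm; Ȳ = 698160.00/6960.00 = 100.31 mm.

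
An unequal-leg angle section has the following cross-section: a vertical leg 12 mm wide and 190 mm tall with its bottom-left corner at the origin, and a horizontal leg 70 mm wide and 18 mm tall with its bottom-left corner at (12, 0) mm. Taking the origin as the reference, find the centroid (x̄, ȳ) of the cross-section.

vertical leg: A = 12 × 190 = 2280.00, centroid at (6.00, 95.00).
horizontal leg: A = 70 × 18 = 1260.00, centroid at (47.00, 9.00).
ΣA = 3540.00 mm²
ΣAx̄ = (2280.00)(6.00) + (1260.00)(47.00) = 72900.00 mm³
ΣAȳ = (2280.00)(95.00) + (1260.00)(9.00) = 227940.00 mm³
x̄ = 72900.00 / 3540.00 = 20.59 mm
ȳ = 227940.00 / 3540.00 = 64.39 mm

x̄ = 20.59 mm, ȳ = 64.39 mm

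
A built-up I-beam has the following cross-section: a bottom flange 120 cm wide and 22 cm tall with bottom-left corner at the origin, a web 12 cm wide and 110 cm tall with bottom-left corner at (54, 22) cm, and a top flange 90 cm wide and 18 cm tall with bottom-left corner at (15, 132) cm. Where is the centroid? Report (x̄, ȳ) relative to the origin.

bottom flange: A = 120 × 22 = 2640.00, centroid at (60.00, 11.00).
web: A = 12 × 110 = 1320.00, centroid at (60.00, 77.00).
top flange: A = 90 × 18 = 1620.00, centroid at (60.00, 141.00).
ΣA = 5580.00 cm²
ΣAx̄ = (2640.00)(60.00) + (1320.00)(60.00) + (1620.00)(60.00) = 334800.00 cm³
ΣAȳ = (2640.00)(11.00) + (1320.00)(77.00) + (1620.00)(141.00) = 359100.00 cm³
x̄ = 334800.00 / 5580.00 = 60.00 cm
ȳ = 359100.00 / 5580.00 = 64.35 cm

x̄ = 60.00 cm, ȳ = 64.35 cm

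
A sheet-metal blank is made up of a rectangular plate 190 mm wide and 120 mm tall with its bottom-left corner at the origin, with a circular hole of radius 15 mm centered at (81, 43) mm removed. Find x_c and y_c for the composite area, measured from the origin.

plate: A = 190 × 120 = 22800.00, centroid at (95.00, 60.00).
hole: A = −π·15² = -706.86, centroid at (81.00, 43.00).
ΣA = 22093.14 mm²
ΣAx_c = (22800.00)(95.00) + (-706.86)(81.00) = 2108744.47 mm³
ΣAy_c = (22800.00)(60.00) + (-706.86)(43.00) = 1337605.09 mm³
x_c = 2108744.47 / 22093.14 = 95.45 mm
y_c = 1337605.09 / 22093.14 = 60.54 mm

x_c = 95.45 mm, y_c = 60.54 mm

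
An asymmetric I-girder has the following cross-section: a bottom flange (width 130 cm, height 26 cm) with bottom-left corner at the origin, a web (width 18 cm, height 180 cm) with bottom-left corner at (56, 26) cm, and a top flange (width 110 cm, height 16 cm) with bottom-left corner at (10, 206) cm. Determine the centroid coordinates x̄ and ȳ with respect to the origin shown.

x̄ = 65.00 cm, ȳ = 95.04 cm

bottom flange: A = 130 × 26 = 3380.00, centroid at (65.00, 13.00).
web: A = 18 × 180 = 3240.00, centroid at (65.00, 116.00).
top flange: A = 110 × 16 = 1760.00, centroid at (65.00, 214.00).
ΣA = 8380.00 cm²
ΣAx̄ = (3380.00)(65.00) + (3240.00)(65.00) + (1760.00)(65.00) = 544700.00 cm³
ΣAȳ = (3380.00)(13.00) + (3240.00)(116.00) + (1760.00)(214.00) = 796420.00 cm³
x̄ = 544700.00 / 8380.00 = 65.00 cm
ȳ = 796420.00 / 8380.00 = 95.04 cm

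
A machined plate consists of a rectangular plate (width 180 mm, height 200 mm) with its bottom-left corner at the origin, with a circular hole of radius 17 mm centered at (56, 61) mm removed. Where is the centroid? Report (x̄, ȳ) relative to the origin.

Part | A | x̄ᵢ | ȳᵢ | A·x̄ᵢ | A·ȳᵢ
plate | 36000.00 | 90.00 | 100.00 | 3240000.00 | 3600000.00
hole | -907.92 | 56.00 | 61.00 | -50843.54 | -55383.14
Σ | 35092.08 |  |  | 3189156.46 | 3544616.86
x̄ = 3189156.46 / 35092.08 = 90.88 mm
ȳ = 3544616.86 / 35092.08 = 101.01 mm

x̄ = 90.88 mm, ȳ = 101.01 mm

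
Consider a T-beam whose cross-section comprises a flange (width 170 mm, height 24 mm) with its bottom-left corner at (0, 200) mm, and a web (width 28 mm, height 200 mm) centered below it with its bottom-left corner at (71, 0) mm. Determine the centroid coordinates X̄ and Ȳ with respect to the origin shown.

X̄ = 85.00 mm, Ȳ = 147.21 mm

Part | A | x̄ᵢ | ȳᵢ | A·x̄ᵢ | A·ȳᵢ
web | 5600.00 | 85.00 | 100.00 | 476000.00 | 560000.00
flange | 4080.00 | 85.00 | 212.00 | 346800.00 | 864960.00
Σ | 9680.00 |  |  | 822800.00 | 1424960.00
X̄ = 822800.00 / 9680.00 = 85.00 mm
Ȳ = 1424960.00 / 9680.00 = 147.21 mm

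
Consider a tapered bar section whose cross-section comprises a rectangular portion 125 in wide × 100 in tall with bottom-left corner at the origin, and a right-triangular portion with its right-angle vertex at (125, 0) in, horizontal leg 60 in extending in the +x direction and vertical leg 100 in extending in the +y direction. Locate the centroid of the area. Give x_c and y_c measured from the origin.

x_c = 78.47 in, y_c = 46.77 in

rectangular portion: A = 125 × 100 = 12500.00, centroid at (62.50, 50.00).
triangular portion: A = ½·60·100 = 3000.00, centroid at (145.00, 33.33).
ΣA = 15500.00 in², ΣAx_c = 1216250.00 in³, ΣAy_c = 725000.00 in³.
x_c = 1216250.00/15500.00 = 78.47 in; y_c = 725000.00/15500.00 = 46.77 in.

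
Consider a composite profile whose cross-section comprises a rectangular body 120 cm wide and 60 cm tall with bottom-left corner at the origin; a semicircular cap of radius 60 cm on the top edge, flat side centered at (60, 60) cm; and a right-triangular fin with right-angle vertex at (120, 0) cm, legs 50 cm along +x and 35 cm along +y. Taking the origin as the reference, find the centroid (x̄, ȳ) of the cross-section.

rectangular body: A = 120 × 60 = 7200.00, centroid at (60.00, 30.00).
semicircular top: A = ½π·60² = 5654.87, centroid at (60.00, 85.46).
triangular fin: A = ½·50·35 = 875.00, centroid at (136.67, 11.67).
ΣA = 13729.87 cm²
ΣAx̄ = (7200.00)(60.00) + (5654.87)(60.00) + (875.00)(136.67) = 890875.34 cm³
ΣAȳ = (7200.00)(30.00) + (5654.87)(85.46) + (875.00)(11.67) = 709500.34 cm³
x̄ = 890875.34 / 13729.87 = 64.89 cm
ȳ = 709500.34 / 13729.87 = 51.68 cm

x̄ = 64.89 cm, ȳ = 51.68 cm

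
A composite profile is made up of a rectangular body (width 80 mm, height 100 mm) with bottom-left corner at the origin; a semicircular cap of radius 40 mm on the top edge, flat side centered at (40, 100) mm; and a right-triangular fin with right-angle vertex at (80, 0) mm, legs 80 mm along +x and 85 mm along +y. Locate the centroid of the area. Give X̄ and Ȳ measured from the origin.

X̄ = 56.29 mm, Ȳ = 56.80 mm

rectangular body: A = 80 × 100 = 8000.00, centroid at (40.00, 50.00).
semicircular top: A = ½π·40² = 2513.27, centroid at (40.00, 116.98).
triangular fin: A = ½·80·85 = 3400.00, centroid at (106.67, 28.33).
ΣA = 13913.27 mm², ΣAX̄ = 783197.63 mm³, ΣAȲ = 790327.41 mm³.
X̄ = 783197.63/13913.27 = 56.29 mm; Ȳ = 790327.41/13913.27 = 56.80 mm.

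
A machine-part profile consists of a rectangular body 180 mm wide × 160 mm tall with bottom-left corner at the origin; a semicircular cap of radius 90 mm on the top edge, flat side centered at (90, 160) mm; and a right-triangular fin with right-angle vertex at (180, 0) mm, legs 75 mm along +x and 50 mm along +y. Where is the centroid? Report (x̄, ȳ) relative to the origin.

Part | A | x̄ᵢ | ȳᵢ | A·x̄ᵢ | A·ȳᵢ
rectangular body | 28800.00 | 90.00 | 80.00 | 2592000.00 | 2304000.00
semicircular top | 12723.45 | 90.00 | 198.20 | 1145110.52 | 2521752.04
triangular fin | 1875.00 | 205.00 | 16.67 | 384375.00 | 31250.00
Σ | 43398.45 |  |  | 4121485.52 | 4857002.04
x̄ = 4121485.52 / 43398.45 = 94.97 mm
ȳ = 4857002.04 / 43398.45 = 111.92 mm

x̄ = 94.97 mm, ȳ = 111.92 mm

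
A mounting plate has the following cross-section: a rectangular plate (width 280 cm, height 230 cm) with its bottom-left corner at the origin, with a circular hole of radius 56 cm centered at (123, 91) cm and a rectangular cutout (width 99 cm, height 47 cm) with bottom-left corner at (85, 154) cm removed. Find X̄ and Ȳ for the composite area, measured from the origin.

Part | A | x̄ᵢ | ȳᵢ | A·x̄ᵢ | A·ȳᵢ
plate | 64400.00 | 140.00 | 115.00 | 9016000.00 | 7406000.00
hole 1 | -9852.03 | 123.00 | 91.00 | -1211800.25 | -896535.15
hole 2 | -4653.00 | 134.50 | 177.50 | -625828.50 | -825907.50
Σ | 49894.97 |  |  | 7178371.25 | 5683557.35
X̄ = 7178371.25 / 49894.97 = 143.87 cm
Ȳ = 5683557.35 / 49894.97 = 113.91 cm

X̄ = 143.87 cm, Ȳ = 113.91 cm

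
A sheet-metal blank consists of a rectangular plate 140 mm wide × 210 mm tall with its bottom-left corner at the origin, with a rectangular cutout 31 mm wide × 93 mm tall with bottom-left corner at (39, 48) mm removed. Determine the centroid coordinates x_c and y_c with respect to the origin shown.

plate: A = 140 × 210 = 29400.00, centroid at (70.00, 105.00).
hole: A = −(31 × 93) = -2883.00, centroid at (54.50, 94.50).
ΣA = 26517.00 mm²
ΣAx_c = (29400.00)(70.00) + (-2883.00)(54.50) = 1900876.50 mm³
ΣAy_c = (29400.00)(105.00) + (-2883.00)(94.50) = 2814556.50 mm³
x_c = 1900876.50 / 26517.00 = 71.69 mm
y_c = 2814556.50 / 26517.00 = 106.14 mm

x_c = 71.69 mm, y_c = 106.14 mm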